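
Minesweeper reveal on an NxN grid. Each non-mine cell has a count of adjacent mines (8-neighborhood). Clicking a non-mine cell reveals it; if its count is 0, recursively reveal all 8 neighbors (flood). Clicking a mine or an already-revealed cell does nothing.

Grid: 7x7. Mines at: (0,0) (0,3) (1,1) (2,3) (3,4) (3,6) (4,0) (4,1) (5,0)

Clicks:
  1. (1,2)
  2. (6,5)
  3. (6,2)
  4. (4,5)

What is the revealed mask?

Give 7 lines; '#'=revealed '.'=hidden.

Click 1 (1,2) count=3: revealed 1 new [(1,2)] -> total=1
Click 2 (6,5) count=0: revealed 17 new [(4,2) (4,3) (4,4) (4,5) (4,6) (5,1) (5,2) (5,3) (5,4) (5,5) (5,6) (6,1) (6,2) (6,3) (6,4) (6,5) (6,6)] -> total=18
Click 3 (6,2) count=0: revealed 0 new [(none)] -> total=18
Click 4 (4,5) count=2: revealed 0 new [(none)] -> total=18

Answer: .......
..#....
.......
.......
..#####
.######
.######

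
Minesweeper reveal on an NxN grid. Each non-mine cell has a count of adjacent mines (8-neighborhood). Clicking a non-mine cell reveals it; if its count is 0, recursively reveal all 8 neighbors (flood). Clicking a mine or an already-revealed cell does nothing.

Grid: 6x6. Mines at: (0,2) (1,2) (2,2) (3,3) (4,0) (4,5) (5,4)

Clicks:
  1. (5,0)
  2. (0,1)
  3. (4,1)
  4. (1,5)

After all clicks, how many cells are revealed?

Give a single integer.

Answer: 14

Derivation:
Click 1 (5,0) count=1: revealed 1 new [(5,0)] -> total=1
Click 2 (0,1) count=2: revealed 1 new [(0,1)] -> total=2
Click 3 (4,1) count=1: revealed 1 new [(4,1)] -> total=3
Click 4 (1,5) count=0: revealed 11 new [(0,3) (0,4) (0,5) (1,3) (1,4) (1,5) (2,3) (2,4) (2,5) (3,4) (3,5)] -> total=14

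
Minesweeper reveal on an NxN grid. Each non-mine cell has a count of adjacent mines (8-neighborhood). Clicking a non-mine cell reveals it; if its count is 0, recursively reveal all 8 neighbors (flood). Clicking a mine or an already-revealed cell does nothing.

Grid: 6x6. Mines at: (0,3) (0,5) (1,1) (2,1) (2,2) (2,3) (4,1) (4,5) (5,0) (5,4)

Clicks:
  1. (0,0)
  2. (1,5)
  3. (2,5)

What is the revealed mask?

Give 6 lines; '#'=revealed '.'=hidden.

Click 1 (0,0) count=1: revealed 1 new [(0,0)] -> total=1
Click 2 (1,5) count=1: revealed 1 new [(1,5)] -> total=2
Click 3 (2,5) count=0: revealed 5 new [(1,4) (2,4) (2,5) (3,4) (3,5)] -> total=7

Answer: #.....
....##
....##
....##
......
......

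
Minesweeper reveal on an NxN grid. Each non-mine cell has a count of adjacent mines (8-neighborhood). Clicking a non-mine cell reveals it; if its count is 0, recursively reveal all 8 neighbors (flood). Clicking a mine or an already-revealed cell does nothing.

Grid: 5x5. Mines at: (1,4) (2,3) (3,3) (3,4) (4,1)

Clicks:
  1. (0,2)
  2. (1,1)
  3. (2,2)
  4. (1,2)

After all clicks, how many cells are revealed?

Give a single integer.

Answer: 14

Derivation:
Click 1 (0,2) count=0: revealed 14 new [(0,0) (0,1) (0,2) (0,3) (1,0) (1,1) (1,2) (1,3) (2,0) (2,1) (2,2) (3,0) (3,1) (3,2)] -> total=14
Click 2 (1,1) count=0: revealed 0 new [(none)] -> total=14
Click 3 (2,2) count=2: revealed 0 new [(none)] -> total=14
Click 4 (1,2) count=1: revealed 0 new [(none)] -> total=14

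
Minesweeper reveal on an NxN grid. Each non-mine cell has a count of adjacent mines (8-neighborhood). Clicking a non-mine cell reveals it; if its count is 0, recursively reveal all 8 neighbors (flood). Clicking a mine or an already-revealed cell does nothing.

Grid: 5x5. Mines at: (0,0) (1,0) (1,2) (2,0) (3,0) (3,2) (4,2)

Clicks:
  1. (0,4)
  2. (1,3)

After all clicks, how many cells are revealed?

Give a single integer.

Click 1 (0,4) count=0: revealed 10 new [(0,3) (0,4) (1,3) (1,4) (2,3) (2,4) (3,3) (3,4) (4,3) (4,4)] -> total=10
Click 2 (1,3) count=1: revealed 0 new [(none)] -> total=10

Answer: 10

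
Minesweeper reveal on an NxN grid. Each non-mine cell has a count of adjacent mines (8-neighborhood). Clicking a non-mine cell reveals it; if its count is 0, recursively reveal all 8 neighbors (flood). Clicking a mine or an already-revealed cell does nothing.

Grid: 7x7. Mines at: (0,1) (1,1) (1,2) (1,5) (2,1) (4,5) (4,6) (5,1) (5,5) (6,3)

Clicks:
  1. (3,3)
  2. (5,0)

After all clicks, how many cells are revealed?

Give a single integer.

Answer: 13

Derivation:
Click 1 (3,3) count=0: revealed 12 new [(2,2) (2,3) (2,4) (3,2) (3,3) (3,4) (4,2) (4,3) (4,4) (5,2) (5,3) (5,4)] -> total=12
Click 2 (5,0) count=1: revealed 1 new [(5,0)] -> total=13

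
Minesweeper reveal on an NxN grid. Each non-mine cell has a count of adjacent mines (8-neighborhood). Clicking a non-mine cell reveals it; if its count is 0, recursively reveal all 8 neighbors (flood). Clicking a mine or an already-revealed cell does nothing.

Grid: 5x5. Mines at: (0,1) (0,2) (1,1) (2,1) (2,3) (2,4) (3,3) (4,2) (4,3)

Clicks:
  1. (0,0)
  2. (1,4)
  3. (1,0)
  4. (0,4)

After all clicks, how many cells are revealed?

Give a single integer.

Answer: 6

Derivation:
Click 1 (0,0) count=2: revealed 1 new [(0,0)] -> total=1
Click 2 (1,4) count=2: revealed 1 new [(1,4)] -> total=2
Click 3 (1,0) count=3: revealed 1 new [(1,0)] -> total=3
Click 4 (0,4) count=0: revealed 3 new [(0,3) (0,4) (1,3)] -> total=6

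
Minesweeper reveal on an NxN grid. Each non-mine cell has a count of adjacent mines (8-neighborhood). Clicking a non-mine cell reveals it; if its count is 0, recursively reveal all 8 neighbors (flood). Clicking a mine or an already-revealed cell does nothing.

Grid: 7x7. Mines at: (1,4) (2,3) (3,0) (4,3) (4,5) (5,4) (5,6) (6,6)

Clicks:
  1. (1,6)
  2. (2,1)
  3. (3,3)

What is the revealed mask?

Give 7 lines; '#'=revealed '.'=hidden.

Answer: .....##
.....##
.#...##
...#.##
.......
.......
.......

Derivation:
Click 1 (1,6) count=0: revealed 8 new [(0,5) (0,6) (1,5) (1,6) (2,5) (2,6) (3,5) (3,6)] -> total=8
Click 2 (2,1) count=1: revealed 1 new [(2,1)] -> total=9
Click 3 (3,3) count=2: revealed 1 new [(3,3)] -> total=10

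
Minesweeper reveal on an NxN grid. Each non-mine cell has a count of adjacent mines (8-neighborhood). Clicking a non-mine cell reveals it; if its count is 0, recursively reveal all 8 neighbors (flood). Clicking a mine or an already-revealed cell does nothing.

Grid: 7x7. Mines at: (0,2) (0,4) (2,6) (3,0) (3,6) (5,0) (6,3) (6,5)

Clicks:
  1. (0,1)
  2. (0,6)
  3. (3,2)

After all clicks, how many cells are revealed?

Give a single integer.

Answer: 29

Derivation:
Click 1 (0,1) count=1: revealed 1 new [(0,1)] -> total=1
Click 2 (0,6) count=0: revealed 4 new [(0,5) (0,6) (1,5) (1,6)] -> total=5
Click 3 (3,2) count=0: revealed 24 new [(1,1) (1,2) (1,3) (1,4) (2,1) (2,2) (2,3) (2,4) (2,5) (3,1) (3,2) (3,3) (3,4) (3,5) (4,1) (4,2) (4,3) (4,4) (4,5) (5,1) (5,2) (5,3) (5,4) (5,5)] -> total=29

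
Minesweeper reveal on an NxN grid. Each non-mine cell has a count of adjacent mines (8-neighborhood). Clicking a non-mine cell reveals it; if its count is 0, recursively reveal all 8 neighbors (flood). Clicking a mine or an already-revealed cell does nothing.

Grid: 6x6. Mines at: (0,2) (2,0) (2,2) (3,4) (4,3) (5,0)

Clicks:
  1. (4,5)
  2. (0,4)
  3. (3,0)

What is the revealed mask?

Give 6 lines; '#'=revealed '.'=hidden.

Answer: ...###
...###
...###
#.....
.....#
......

Derivation:
Click 1 (4,5) count=1: revealed 1 new [(4,5)] -> total=1
Click 2 (0,4) count=0: revealed 9 new [(0,3) (0,4) (0,5) (1,3) (1,4) (1,5) (2,3) (2,4) (2,5)] -> total=10
Click 3 (3,0) count=1: revealed 1 new [(3,0)] -> total=11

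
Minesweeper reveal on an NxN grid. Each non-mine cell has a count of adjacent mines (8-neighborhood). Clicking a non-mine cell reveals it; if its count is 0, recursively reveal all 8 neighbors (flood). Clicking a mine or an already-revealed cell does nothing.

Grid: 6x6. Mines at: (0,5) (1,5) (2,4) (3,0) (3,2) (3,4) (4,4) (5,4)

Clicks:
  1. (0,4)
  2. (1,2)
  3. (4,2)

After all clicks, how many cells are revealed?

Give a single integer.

Click 1 (0,4) count=2: revealed 1 new [(0,4)] -> total=1
Click 2 (1,2) count=0: revealed 13 new [(0,0) (0,1) (0,2) (0,3) (1,0) (1,1) (1,2) (1,3) (1,4) (2,0) (2,1) (2,2) (2,3)] -> total=14
Click 3 (4,2) count=1: revealed 1 new [(4,2)] -> total=15

Answer: 15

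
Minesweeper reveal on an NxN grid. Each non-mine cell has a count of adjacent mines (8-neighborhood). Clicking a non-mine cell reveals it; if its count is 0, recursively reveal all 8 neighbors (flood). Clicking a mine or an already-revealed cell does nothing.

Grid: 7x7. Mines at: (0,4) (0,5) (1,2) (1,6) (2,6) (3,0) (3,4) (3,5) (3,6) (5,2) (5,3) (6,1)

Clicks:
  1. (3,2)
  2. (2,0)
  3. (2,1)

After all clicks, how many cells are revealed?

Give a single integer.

Answer: 10

Derivation:
Click 1 (3,2) count=0: revealed 9 new [(2,1) (2,2) (2,3) (3,1) (3,2) (3,3) (4,1) (4,2) (4,3)] -> total=9
Click 2 (2,0) count=1: revealed 1 new [(2,0)] -> total=10
Click 3 (2,1) count=2: revealed 0 new [(none)] -> total=10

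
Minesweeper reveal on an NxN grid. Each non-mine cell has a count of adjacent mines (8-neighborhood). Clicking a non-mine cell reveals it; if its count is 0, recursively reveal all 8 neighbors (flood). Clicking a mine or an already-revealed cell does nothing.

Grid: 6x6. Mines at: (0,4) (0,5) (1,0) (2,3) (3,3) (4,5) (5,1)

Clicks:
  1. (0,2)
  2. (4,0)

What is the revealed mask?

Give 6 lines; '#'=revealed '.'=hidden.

Answer: .###..
.###..
......
......
#.....
......

Derivation:
Click 1 (0,2) count=0: revealed 6 new [(0,1) (0,2) (0,3) (1,1) (1,2) (1,3)] -> total=6
Click 2 (4,0) count=1: revealed 1 new [(4,0)] -> total=7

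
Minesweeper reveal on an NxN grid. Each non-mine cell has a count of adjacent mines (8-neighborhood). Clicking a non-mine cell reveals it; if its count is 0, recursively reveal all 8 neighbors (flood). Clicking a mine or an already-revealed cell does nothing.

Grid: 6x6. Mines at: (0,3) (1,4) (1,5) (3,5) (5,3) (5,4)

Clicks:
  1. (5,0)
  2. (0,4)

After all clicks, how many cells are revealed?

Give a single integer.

Answer: 26

Derivation:
Click 1 (5,0) count=0: revealed 25 new [(0,0) (0,1) (0,2) (1,0) (1,1) (1,2) (1,3) (2,0) (2,1) (2,2) (2,3) (2,4) (3,0) (3,1) (3,2) (3,3) (3,4) (4,0) (4,1) (4,2) (4,3) (4,4) (5,0) (5,1) (5,2)] -> total=25
Click 2 (0,4) count=3: revealed 1 new [(0,4)] -> total=26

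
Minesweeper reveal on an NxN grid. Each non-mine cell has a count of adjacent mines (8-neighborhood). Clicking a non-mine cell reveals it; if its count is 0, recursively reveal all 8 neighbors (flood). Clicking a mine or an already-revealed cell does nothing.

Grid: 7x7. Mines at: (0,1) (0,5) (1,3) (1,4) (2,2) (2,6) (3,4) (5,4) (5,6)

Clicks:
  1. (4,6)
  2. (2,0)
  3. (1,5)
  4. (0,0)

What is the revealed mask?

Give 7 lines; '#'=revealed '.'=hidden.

Answer: #......
##...#.
##.....
####...
####..#
####...
####...

Derivation:
Click 1 (4,6) count=1: revealed 1 new [(4,6)] -> total=1
Click 2 (2,0) count=0: revealed 20 new [(1,0) (1,1) (2,0) (2,1) (3,0) (3,1) (3,2) (3,3) (4,0) (4,1) (4,2) (4,3) (5,0) (5,1) (5,2) (5,3) (6,0) (6,1) (6,2) (6,3)] -> total=21
Click 3 (1,5) count=3: revealed 1 new [(1,5)] -> total=22
Click 4 (0,0) count=1: revealed 1 new [(0,0)] -> total=23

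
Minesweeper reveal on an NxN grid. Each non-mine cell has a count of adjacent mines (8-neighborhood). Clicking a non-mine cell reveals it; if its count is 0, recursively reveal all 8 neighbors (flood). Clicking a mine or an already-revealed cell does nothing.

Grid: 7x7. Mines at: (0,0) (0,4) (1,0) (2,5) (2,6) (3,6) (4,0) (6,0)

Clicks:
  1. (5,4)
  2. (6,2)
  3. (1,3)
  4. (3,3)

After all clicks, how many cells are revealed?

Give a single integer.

Answer: 34

Derivation:
Click 1 (5,4) count=0: revealed 34 new [(0,1) (0,2) (0,3) (1,1) (1,2) (1,3) (1,4) (2,1) (2,2) (2,3) (2,4) (3,1) (3,2) (3,3) (3,4) (3,5) (4,1) (4,2) (4,3) (4,4) (4,5) (4,6) (5,1) (5,2) (5,3) (5,4) (5,5) (5,6) (6,1) (6,2) (6,3) (6,4) (6,5) (6,6)] -> total=34
Click 2 (6,2) count=0: revealed 0 new [(none)] -> total=34
Click 3 (1,3) count=1: revealed 0 new [(none)] -> total=34
Click 4 (3,3) count=0: revealed 0 new [(none)] -> total=34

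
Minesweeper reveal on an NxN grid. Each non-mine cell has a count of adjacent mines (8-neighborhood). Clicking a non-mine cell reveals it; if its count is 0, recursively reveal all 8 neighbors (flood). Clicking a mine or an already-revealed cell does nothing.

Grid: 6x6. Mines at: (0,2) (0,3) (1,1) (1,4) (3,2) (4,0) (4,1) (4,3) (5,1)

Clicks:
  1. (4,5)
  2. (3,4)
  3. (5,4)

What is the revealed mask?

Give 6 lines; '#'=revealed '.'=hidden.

Answer: ......
......
....##
....##
....##
....##

Derivation:
Click 1 (4,5) count=0: revealed 8 new [(2,4) (2,5) (3,4) (3,5) (4,4) (4,5) (5,4) (5,5)] -> total=8
Click 2 (3,4) count=1: revealed 0 new [(none)] -> total=8
Click 3 (5,4) count=1: revealed 0 new [(none)] -> total=8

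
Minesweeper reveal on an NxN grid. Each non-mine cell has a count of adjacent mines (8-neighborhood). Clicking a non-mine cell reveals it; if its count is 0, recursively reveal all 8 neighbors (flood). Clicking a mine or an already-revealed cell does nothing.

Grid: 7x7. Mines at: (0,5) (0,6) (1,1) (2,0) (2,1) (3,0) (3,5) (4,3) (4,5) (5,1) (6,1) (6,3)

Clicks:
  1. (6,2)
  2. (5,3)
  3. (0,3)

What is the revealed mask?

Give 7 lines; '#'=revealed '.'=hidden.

Click 1 (6,2) count=3: revealed 1 new [(6,2)] -> total=1
Click 2 (5,3) count=2: revealed 1 new [(5,3)] -> total=2
Click 3 (0,3) count=0: revealed 12 new [(0,2) (0,3) (0,4) (1,2) (1,3) (1,4) (2,2) (2,3) (2,4) (3,2) (3,3) (3,4)] -> total=14

Answer: ..###..
..###..
..###..
..###..
.......
...#...
..#....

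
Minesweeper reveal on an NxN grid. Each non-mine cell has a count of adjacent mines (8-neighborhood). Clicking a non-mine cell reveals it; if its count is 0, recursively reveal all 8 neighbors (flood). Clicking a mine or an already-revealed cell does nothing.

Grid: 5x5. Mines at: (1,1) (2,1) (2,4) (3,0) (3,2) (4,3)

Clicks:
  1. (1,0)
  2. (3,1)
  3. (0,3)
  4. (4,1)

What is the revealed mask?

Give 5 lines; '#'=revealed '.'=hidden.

Click 1 (1,0) count=2: revealed 1 new [(1,0)] -> total=1
Click 2 (3,1) count=3: revealed 1 new [(3,1)] -> total=2
Click 3 (0,3) count=0: revealed 6 new [(0,2) (0,3) (0,4) (1,2) (1,3) (1,4)] -> total=8
Click 4 (4,1) count=2: revealed 1 new [(4,1)] -> total=9

Answer: ..###
#.###
.....
.#...
.#...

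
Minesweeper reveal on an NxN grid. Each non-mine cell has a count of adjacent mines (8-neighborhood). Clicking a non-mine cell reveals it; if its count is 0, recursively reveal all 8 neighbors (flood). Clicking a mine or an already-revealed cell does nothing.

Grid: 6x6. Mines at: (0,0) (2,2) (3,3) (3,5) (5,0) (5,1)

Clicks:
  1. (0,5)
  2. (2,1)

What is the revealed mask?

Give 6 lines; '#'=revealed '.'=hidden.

Answer: .#####
.#####
.#.###
......
......
......

Derivation:
Click 1 (0,5) count=0: revealed 13 new [(0,1) (0,2) (0,3) (0,4) (0,5) (1,1) (1,2) (1,3) (1,4) (1,5) (2,3) (2,4) (2,5)] -> total=13
Click 2 (2,1) count=1: revealed 1 new [(2,1)] -> total=14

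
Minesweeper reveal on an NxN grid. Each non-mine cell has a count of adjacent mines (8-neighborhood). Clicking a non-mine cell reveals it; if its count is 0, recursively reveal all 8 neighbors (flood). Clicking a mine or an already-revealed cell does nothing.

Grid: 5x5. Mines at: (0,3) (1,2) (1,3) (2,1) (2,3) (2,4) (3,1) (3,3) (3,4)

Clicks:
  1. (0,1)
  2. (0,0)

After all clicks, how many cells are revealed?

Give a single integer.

Click 1 (0,1) count=1: revealed 1 new [(0,1)] -> total=1
Click 2 (0,0) count=0: revealed 3 new [(0,0) (1,0) (1,1)] -> total=4

Answer: 4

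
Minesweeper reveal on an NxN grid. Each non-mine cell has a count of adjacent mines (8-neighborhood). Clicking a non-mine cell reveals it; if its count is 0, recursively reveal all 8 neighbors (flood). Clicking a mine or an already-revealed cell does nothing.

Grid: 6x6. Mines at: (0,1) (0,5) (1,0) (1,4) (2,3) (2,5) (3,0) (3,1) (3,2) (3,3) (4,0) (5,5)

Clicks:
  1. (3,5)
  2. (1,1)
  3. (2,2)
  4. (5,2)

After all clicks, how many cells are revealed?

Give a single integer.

Answer: 11

Derivation:
Click 1 (3,5) count=1: revealed 1 new [(3,5)] -> total=1
Click 2 (1,1) count=2: revealed 1 new [(1,1)] -> total=2
Click 3 (2,2) count=4: revealed 1 new [(2,2)] -> total=3
Click 4 (5,2) count=0: revealed 8 new [(4,1) (4,2) (4,3) (4,4) (5,1) (5,2) (5,3) (5,4)] -> total=11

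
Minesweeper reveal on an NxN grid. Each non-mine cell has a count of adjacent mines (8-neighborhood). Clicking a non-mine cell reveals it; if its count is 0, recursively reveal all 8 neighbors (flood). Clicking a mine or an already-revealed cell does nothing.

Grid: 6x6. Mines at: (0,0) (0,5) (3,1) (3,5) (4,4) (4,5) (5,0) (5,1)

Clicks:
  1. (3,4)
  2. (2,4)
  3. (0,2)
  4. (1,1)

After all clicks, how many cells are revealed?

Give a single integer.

Click 1 (3,4) count=3: revealed 1 new [(3,4)] -> total=1
Click 2 (2,4) count=1: revealed 1 new [(2,4)] -> total=2
Click 3 (0,2) count=0: revealed 13 new [(0,1) (0,2) (0,3) (0,4) (1,1) (1,2) (1,3) (1,4) (2,1) (2,2) (2,3) (3,2) (3,3)] -> total=15
Click 4 (1,1) count=1: revealed 0 new [(none)] -> total=15

Answer: 15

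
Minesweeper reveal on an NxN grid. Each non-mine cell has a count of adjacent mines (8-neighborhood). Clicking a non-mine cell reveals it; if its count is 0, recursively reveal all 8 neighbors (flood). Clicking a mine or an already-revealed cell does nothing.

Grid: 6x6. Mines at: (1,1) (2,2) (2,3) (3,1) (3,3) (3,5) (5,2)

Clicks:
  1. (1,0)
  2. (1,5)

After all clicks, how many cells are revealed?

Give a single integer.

Answer: 11

Derivation:
Click 1 (1,0) count=1: revealed 1 new [(1,0)] -> total=1
Click 2 (1,5) count=0: revealed 10 new [(0,2) (0,3) (0,4) (0,5) (1,2) (1,3) (1,4) (1,5) (2,4) (2,5)] -> total=11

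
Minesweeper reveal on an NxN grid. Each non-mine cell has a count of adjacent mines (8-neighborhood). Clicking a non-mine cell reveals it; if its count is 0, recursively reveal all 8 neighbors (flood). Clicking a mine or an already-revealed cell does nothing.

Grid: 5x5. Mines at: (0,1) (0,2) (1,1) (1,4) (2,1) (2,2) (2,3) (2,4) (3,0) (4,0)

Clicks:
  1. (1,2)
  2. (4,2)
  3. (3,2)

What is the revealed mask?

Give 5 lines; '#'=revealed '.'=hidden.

Answer: .....
..#..
.....
.####
.####

Derivation:
Click 1 (1,2) count=6: revealed 1 new [(1,2)] -> total=1
Click 2 (4,2) count=0: revealed 8 new [(3,1) (3,2) (3,3) (3,4) (4,1) (4,2) (4,3) (4,4)] -> total=9
Click 3 (3,2) count=3: revealed 0 new [(none)] -> total=9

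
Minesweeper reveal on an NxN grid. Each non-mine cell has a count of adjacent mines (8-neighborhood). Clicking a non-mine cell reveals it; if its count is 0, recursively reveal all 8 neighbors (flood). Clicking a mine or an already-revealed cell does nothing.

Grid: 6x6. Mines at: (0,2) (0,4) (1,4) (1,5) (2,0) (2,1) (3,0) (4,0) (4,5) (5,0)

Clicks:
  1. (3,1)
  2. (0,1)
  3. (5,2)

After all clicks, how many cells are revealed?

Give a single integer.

Click 1 (3,1) count=4: revealed 1 new [(3,1)] -> total=1
Click 2 (0,1) count=1: revealed 1 new [(0,1)] -> total=2
Click 3 (5,2) count=0: revealed 14 new [(2,2) (2,3) (2,4) (3,2) (3,3) (3,4) (4,1) (4,2) (4,3) (4,4) (5,1) (5,2) (5,3) (5,4)] -> total=16

Answer: 16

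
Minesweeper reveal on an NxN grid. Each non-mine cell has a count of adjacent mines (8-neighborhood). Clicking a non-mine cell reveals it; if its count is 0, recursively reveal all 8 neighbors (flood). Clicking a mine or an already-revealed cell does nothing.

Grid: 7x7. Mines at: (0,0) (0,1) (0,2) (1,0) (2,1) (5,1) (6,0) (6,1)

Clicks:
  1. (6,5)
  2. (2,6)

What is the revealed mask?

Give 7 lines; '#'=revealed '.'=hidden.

Click 1 (6,5) count=0: revealed 34 new [(0,3) (0,4) (0,5) (0,6) (1,2) (1,3) (1,4) (1,5) (1,6) (2,2) (2,3) (2,4) (2,5) (2,6) (3,2) (3,3) (3,4) (3,5) (3,6) (4,2) (4,3) (4,4) (4,5) (4,6) (5,2) (5,3) (5,4) (5,5) (5,6) (6,2) (6,3) (6,4) (6,5) (6,6)] -> total=34
Click 2 (2,6) count=0: revealed 0 new [(none)] -> total=34

Answer: ...####
..#####
..#####
..#####
..#####
..#####
..#####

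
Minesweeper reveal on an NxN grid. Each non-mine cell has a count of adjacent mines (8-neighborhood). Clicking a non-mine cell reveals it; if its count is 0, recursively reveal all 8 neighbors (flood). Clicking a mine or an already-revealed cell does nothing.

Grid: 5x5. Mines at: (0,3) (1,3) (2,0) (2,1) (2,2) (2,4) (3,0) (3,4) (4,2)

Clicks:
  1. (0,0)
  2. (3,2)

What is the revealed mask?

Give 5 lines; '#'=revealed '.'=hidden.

Click 1 (0,0) count=0: revealed 6 new [(0,0) (0,1) (0,2) (1,0) (1,1) (1,2)] -> total=6
Click 2 (3,2) count=3: revealed 1 new [(3,2)] -> total=7

Answer: ###..
###..
.....
..#..
.....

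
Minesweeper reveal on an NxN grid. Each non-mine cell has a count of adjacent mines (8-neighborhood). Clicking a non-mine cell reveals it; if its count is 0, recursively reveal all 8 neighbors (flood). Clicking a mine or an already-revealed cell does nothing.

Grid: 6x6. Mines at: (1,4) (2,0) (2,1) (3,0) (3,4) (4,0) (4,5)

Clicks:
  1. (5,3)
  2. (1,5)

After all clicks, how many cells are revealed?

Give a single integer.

Answer: 12

Derivation:
Click 1 (5,3) count=0: revealed 11 new [(3,1) (3,2) (3,3) (4,1) (4,2) (4,3) (4,4) (5,1) (5,2) (5,3) (5,4)] -> total=11
Click 2 (1,5) count=1: revealed 1 new [(1,5)] -> total=12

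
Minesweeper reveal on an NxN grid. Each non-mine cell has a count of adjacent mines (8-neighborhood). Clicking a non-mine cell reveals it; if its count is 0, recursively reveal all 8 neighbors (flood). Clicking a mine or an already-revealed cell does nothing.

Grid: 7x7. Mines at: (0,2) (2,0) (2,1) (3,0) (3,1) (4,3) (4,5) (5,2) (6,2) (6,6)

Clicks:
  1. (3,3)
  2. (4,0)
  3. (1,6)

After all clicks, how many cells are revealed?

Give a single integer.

Click 1 (3,3) count=1: revealed 1 new [(3,3)] -> total=1
Click 2 (4,0) count=2: revealed 1 new [(4,0)] -> total=2
Click 3 (1,6) count=0: revealed 18 new [(0,3) (0,4) (0,5) (0,6) (1,2) (1,3) (1,4) (1,5) (1,6) (2,2) (2,3) (2,4) (2,5) (2,6) (3,2) (3,4) (3,5) (3,6)] -> total=20

Answer: 20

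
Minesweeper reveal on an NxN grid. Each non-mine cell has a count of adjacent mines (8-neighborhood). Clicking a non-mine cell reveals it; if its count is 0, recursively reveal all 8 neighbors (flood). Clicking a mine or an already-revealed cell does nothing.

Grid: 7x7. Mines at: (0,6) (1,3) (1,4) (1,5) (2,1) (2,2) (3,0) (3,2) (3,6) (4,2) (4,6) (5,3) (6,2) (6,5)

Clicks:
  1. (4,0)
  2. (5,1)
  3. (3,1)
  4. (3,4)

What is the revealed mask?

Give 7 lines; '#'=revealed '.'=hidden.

Click 1 (4,0) count=1: revealed 1 new [(4,0)] -> total=1
Click 2 (5,1) count=2: revealed 1 new [(5,1)] -> total=2
Click 3 (3,1) count=5: revealed 1 new [(3,1)] -> total=3
Click 4 (3,4) count=0: revealed 9 new [(2,3) (2,4) (2,5) (3,3) (3,4) (3,5) (4,3) (4,4) (4,5)] -> total=12

Answer: .......
.......
...###.
.#.###.
#..###.
.#.....
.......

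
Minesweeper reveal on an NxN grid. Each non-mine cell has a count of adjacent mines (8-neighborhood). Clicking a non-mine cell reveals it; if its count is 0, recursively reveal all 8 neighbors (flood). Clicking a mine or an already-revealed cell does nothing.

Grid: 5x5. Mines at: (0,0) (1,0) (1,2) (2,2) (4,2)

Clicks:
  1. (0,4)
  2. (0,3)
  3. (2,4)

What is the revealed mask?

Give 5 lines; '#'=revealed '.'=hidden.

Click 1 (0,4) count=0: revealed 10 new [(0,3) (0,4) (1,3) (1,4) (2,3) (2,4) (3,3) (3,4) (4,3) (4,4)] -> total=10
Click 2 (0,3) count=1: revealed 0 new [(none)] -> total=10
Click 3 (2,4) count=0: revealed 0 new [(none)] -> total=10

Answer: ...##
...##
...##
...##
...##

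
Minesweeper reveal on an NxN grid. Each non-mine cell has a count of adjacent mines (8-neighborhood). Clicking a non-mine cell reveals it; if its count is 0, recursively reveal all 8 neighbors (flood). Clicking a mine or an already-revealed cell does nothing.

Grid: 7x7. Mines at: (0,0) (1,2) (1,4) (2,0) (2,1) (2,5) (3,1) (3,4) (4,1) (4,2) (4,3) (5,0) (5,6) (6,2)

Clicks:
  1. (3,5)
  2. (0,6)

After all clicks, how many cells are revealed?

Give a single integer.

Click 1 (3,5) count=2: revealed 1 new [(3,5)] -> total=1
Click 2 (0,6) count=0: revealed 4 new [(0,5) (0,6) (1,5) (1,6)] -> total=5

Answer: 5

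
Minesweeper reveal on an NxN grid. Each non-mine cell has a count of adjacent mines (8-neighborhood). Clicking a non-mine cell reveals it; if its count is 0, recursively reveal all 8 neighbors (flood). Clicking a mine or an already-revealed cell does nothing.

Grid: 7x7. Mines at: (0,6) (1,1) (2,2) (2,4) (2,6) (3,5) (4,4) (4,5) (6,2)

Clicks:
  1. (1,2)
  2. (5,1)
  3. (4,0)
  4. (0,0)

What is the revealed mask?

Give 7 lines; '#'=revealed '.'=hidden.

Answer: #......
..#....
##.....
####...
####...
####...
##.....

Derivation:
Click 1 (1,2) count=2: revealed 1 new [(1,2)] -> total=1
Click 2 (5,1) count=1: revealed 1 new [(5,1)] -> total=2
Click 3 (4,0) count=0: revealed 15 new [(2,0) (2,1) (3,0) (3,1) (3,2) (3,3) (4,0) (4,1) (4,2) (4,3) (5,0) (5,2) (5,3) (6,0) (6,1)] -> total=17
Click 4 (0,0) count=1: revealed 1 new [(0,0)] -> total=18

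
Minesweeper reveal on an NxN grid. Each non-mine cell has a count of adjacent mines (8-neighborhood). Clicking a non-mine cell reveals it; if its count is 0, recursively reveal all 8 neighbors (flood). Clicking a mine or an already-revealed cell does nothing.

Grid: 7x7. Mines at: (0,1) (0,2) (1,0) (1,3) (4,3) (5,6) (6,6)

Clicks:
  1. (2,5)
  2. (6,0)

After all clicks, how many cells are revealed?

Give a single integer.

Click 1 (2,5) count=0: revealed 15 new [(0,4) (0,5) (0,6) (1,4) (1,5) (1,6) (2,4) (2,5) (2,6) (3,4) (3,5) (3,6) (4,4) (4,5) (4,6)] -> total=15
Click 2 (6,0) count=0: revealed 21 new [(2,0) (2,1) (2,2) (3,0) (3,1) (3,2) (4,0) (4,1) (4,2) (5,0) (5,1) (5,2) (5,3) (5,4) (5,5) (6,0) (6,1) (6,2) (6,3) (6,4) (6,5)] -> total=36

Answer: 36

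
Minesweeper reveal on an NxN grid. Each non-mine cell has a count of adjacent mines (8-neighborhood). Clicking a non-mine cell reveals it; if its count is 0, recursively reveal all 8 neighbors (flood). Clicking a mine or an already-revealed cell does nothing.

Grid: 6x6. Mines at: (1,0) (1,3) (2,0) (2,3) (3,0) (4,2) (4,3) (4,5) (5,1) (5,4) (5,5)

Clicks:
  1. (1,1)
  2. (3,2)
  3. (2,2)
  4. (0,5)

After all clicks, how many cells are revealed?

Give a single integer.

Click 1 (1,1) count=2: revealed 1 new [(1,1)] -> total=1
Click 2 (3,2) count=3: revealed 1 new [(3,2)] -> total=2
Click 3 (2,2) count=2: revealed 1 new [(2,2)] -> total=3
Click 4 (0,5) count=0: revealed 8 new [(0,4) (0,5) (1,4) (1,5) (2,4) (2,5) (3,4) (3,5)] -> total=11

Answer: 11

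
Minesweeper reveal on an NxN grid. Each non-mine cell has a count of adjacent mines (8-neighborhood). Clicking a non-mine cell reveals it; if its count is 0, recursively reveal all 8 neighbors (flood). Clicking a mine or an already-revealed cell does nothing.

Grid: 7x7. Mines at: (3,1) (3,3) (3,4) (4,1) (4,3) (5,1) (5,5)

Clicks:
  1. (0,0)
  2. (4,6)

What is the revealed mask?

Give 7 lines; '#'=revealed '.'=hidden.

Answer: #######
#######
#######
.....##
.....##
.......
.......

Derivation:
Click 1 (0,0) count=0: revealed 25 new [(0,0) (0,1) (0,2) (0,3) (0,4) (0,5) (0,6) (1,0) (1,1) (1,2) (1,3) (1,4) (1,5) (1,6) (2,0) (2,1) (2,2) (2,3) (2,4) (2,5) (2,6) (3,5) (3,6) (4,5) (4,6)] -> total=25
Click 2 (4,6) count=1: revealed 0 new [(none)] -> total=25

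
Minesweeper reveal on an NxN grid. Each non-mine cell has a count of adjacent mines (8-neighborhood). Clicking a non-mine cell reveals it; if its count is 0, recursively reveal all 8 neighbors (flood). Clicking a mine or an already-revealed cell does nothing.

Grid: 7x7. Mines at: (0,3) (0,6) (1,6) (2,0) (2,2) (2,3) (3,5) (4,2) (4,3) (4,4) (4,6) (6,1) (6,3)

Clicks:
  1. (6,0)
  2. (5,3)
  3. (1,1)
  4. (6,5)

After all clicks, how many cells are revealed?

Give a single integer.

Answer: 9

Derivation:
Click 1 (6,0) count=1: revealed 1 new [(6,0)] -> total=1
Click 2 (5,3) count=4: revealed 1 new [(5,3)] -> total=2
Click 3 (1,1) count=2: revealed 1 new [(1,1)] -> total=3
Click 4 (6,5) count=0: revealed 6 new [(5,4) (5,5) (5,6) (6,4) (6,5) (6,6)] -> total=9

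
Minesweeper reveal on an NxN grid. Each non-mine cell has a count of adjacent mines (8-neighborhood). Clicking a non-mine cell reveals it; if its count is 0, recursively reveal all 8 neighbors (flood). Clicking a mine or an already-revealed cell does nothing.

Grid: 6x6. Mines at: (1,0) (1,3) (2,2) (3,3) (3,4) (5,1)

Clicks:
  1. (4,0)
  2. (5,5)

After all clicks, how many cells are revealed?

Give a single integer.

Answer: 9

Derivation:
Click 1 (4,0) count=1: revealed 1 new [(4,0)] -> total=1
Click 2 (5,5) count=0: revealed 8 new [(4,2) (4,3) (4,4) (4,5) (5,2) (5,3) (5,4) (5,5)] -> total=9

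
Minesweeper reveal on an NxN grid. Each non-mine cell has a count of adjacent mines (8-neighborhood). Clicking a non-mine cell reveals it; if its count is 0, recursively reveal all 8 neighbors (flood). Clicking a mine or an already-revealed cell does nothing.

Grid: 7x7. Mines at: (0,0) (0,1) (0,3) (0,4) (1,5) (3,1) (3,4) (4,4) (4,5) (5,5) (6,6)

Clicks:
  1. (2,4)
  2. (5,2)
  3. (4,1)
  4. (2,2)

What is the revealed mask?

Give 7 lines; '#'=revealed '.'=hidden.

Click 1 (2,4) count=2: revealed 1 new [(2,4)] -> total=1
Click 2 (5,2) count=0: revealed 14 new [(4,0) (4,1) (4,2) (4,3) (5,0) (5,1) (5,2) (5,3) (5,4) (6,0) (6,1) (6,2) (6,3) (6,4)] -> total=15
Click 3 (4,1) count=1: revealed 0 new [(none)] -> total=15
Click 4 (2,2) count=1: revealed 1 new [(2,2)] -> total=16

Answer: .......
.......
..#.#..
.......
####...
#####..
#####..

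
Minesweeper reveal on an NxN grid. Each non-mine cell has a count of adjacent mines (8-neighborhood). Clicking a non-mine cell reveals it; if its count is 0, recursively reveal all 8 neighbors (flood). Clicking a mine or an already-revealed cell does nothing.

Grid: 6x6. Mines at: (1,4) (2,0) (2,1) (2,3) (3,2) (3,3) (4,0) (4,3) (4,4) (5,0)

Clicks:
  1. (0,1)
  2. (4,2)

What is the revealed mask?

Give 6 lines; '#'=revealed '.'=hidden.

Click 1 (0,1) count=0: revealed 8 new [(0,0) (0,1) (0,2) (0,3) (1,0) (1,1) (1,2) (1,3)] -> total=8
Click 2 (4,2) count=3: revealed 1 new [(4,2)] -> total=9

Answer: ####..
####..
......
......
..#...
......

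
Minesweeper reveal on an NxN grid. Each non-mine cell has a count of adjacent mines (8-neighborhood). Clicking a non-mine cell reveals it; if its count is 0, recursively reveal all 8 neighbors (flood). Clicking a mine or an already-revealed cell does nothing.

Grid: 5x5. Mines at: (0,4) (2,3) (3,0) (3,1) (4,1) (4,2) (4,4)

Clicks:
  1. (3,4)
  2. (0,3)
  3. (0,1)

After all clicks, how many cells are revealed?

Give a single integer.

Answer: 12

Derivation:
Click 1 (3,4) count=2: revealed 1 new [(3,4)] -> total=1
Click 2 (0,3) count=1: revealed 1 new [(0,3)] -> total=2
Click 3 (0,1) count=0: revealed 10 new [(0,0) (0,1) (0,2) (1,0) (1,1) (1,2) (1,3) (2,0) (2,1) (2,2)] -> total=12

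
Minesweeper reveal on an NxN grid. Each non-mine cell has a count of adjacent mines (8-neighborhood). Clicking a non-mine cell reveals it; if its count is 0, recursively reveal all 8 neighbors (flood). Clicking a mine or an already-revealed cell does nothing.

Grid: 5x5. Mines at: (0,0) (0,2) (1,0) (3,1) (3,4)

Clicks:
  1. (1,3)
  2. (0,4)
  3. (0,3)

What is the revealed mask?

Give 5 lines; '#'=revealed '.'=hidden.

Click 1 (1,3) count=1: revealed 1 new [(1,3)] -> total=1
Click 2 (0,4) count=0: revealed 5 new [(0,3) (0,4) (1,4) (2,3) (2,4)] -> total=6
Click 3 (0,3) count=1: revealed 0 new [(none)] -> total=6

Answer: ...##
...##
...##
.....
.....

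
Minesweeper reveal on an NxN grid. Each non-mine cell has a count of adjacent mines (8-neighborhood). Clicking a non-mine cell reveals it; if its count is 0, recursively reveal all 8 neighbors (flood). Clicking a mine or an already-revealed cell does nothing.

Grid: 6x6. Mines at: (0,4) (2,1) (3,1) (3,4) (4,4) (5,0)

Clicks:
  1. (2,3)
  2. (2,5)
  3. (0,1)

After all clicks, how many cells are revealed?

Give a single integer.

Click 1 (2,3) count=1: revealed 1 new [(2,3)] -> total=1
Click 2 (2,5) count=1: revealed 1 new [(2,5)] -> total=2
Click 3 (0,1) count=0: revealed 8 new [(0,0) (0,1) (0,2) (0,3) (1,0) (1,1) (1,2) (1,3)] -> total=10

Answer: 10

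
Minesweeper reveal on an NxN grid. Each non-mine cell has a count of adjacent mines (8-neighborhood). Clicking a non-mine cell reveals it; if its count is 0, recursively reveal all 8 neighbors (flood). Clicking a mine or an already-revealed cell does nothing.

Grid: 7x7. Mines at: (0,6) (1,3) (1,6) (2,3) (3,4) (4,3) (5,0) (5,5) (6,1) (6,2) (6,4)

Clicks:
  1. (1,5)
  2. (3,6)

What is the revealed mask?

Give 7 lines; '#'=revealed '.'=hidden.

Answer: .......
.....#.
.....##
.....##
.....##
.......
.......

Derivation:
Click 1 (1,5) count=2: revealed 1 new [(1,5)] -> total=1
Click 2 (3,6) count=0: revealed 6 new [(2,5) (2,6) (3,5) (3,6) (4,5) (4,6)] -> total=7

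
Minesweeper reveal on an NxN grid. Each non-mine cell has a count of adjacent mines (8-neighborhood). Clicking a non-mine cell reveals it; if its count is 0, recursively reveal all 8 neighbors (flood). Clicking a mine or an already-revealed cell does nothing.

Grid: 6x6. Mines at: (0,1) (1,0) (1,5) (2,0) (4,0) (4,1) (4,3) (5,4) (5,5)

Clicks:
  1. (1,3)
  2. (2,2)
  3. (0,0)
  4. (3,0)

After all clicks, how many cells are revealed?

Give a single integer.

Answer: 17

Derivation:
Click 1 (1,3) count=0: revealed 15 new [(0,2) (0,3) (0,4) (1,1) (1,2) (1,3) (1,4) (2,1) (2,2) (2,3) (2,4) (3,1) (3,2) (3,3) (3,4)] -> total=15
Click 2 (2,2) count=0: revealed 0 new [(none)] -> total=15
Click 3 (0,0) count=2: revealed 1 new [(0,0)] -> total=16
Click 4 (3,0) count=3: revealed 1 new [(3,0)] -> total=17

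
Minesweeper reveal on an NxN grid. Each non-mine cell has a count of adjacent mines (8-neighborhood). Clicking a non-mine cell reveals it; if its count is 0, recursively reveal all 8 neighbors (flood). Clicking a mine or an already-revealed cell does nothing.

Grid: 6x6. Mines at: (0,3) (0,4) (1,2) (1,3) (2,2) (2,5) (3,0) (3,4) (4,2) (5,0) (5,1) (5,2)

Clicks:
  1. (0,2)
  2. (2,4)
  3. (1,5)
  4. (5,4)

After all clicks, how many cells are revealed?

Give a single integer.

Answer: 9

Derivation:
Click 1 (0,2) count=3: revealed 1 new [(0,2)] -> total=1
Click 2 (2,4) count=3: revealed 1 new [(2,4)] -> total=2
Click 3 (1,5) count=2: revealed 1 new [(1,5)] -> total=3
Click 4 (5,4) count=0: revealed 6 new [(4,3) (4,4) (4,5) (5,3) (5,4) (5,5)] -> total=9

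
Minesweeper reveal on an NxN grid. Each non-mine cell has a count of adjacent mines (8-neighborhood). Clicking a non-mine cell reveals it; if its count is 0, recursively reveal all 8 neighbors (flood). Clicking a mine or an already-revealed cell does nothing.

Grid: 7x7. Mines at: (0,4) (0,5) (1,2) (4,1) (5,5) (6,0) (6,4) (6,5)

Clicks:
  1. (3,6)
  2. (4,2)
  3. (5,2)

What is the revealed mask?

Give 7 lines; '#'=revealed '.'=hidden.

Click 1 (3,6) count=0: revealed 22 new [(1,3) (1,4) (1,5) (1,6) (2,2) (2,3) (2,4) (2,5) (2,6) (3,2) (3,3) (3,4) (3,5) (3,6) (4,2) (4,3) (4,4) (4,5) (4,6) (5,2) (5,3) (5,4)] -> total=22
Click 2 (4,2) count=1: revealed 0 new [(none)] -> total=22
Click 3 (5,2) count=1: revealed 0 new [(none)] -> total=22

Answer: .......
...####
..#####
..#####
..#####
..###..
.......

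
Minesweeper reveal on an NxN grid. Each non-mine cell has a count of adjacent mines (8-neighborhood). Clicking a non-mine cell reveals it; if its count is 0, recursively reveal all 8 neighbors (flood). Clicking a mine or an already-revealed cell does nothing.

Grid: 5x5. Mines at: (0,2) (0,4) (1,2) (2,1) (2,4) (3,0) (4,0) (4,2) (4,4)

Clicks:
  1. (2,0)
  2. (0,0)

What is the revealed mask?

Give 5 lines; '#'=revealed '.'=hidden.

Click 1 (2,0) count=2: revealed 1 new [(2,0)] -> total=1
Click 2 (0,0) count=0: revealed 4 new [(0,0) (0,1) (1,0) (1,1)] -> total=5

Answer: ##...
##...
#....
.....
.....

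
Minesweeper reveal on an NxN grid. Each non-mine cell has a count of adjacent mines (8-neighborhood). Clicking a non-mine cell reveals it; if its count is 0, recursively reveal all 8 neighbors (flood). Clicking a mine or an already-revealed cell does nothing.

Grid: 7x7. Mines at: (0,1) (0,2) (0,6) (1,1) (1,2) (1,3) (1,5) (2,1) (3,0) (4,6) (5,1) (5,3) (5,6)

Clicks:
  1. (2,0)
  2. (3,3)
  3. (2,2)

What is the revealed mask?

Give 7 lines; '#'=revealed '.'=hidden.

Click 1 (2,0) count=3: revealed 1 new [(2,0)] -> total=1
Click 2 (3,3) count=0: revealed 12 new [(2,2) (2,3) (2,4) (2,5) (3,2) (3,3) (3,4) (3,5) (4,2) (4,3) (4,4) (4,5)] -> total=13
Click 3 (2,2) count=4: revealed 0 new [(none)] -> total=13

Answer: .......
.......
#.####.
..####.
..####.
.......
.......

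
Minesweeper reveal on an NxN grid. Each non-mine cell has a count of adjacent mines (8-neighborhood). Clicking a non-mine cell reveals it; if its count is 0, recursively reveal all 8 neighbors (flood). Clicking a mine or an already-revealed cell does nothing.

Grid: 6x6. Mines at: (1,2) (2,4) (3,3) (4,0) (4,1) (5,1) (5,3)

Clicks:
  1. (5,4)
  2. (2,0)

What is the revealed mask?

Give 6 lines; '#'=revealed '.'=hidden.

Click 1 (5,4) count=1: revealed 1 new [(5,4)] -> total=1
Click 2 (2,0) count=0: revealed 8 new [(0,0) (0,1) (1,0) (1,1) (2,0) (2,1) (3,0) (3,1)] -> total=9

Answer: ##....
##....
##....
##....
......
....#.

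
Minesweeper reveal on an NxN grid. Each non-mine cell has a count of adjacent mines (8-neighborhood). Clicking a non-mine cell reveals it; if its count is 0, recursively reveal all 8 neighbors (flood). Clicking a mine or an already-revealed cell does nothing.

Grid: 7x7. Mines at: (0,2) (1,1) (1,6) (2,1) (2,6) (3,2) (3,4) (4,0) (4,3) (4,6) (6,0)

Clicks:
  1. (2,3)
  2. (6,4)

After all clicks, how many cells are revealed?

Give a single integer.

Answer: 13

Derivation:
Click 1 (2,3) count=2: revealed 1 new [(2,3)] -> total=1
Click 2 (6,4) count=0: revealed 12 new [(5,1) (5,2) (5,3) (5,4) (5,5) (5,6) (6,1) (6,2) (6,3) (6,4) (6,5) (6,6)] -> total=13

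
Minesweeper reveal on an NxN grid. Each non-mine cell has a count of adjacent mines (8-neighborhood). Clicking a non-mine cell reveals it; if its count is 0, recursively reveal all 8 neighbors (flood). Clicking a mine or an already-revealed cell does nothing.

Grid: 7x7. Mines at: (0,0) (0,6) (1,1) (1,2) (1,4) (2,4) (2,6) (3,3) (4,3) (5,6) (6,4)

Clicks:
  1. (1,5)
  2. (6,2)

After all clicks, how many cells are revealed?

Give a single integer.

Click 1 (1,5) count=4: revealed 1 new [(1,5)] -> total=1
Click 2 (6,2) count=0: revealed 17 new [(2,0) (2,1) (2,2) (3,0) (3,1) (3,2) (4,0) (4,1) (4,2) (5,0) (5,1) (5,2) (5,3) (6,0) (6,1) (6,2) (6,3)] -> total=18

Answer: 18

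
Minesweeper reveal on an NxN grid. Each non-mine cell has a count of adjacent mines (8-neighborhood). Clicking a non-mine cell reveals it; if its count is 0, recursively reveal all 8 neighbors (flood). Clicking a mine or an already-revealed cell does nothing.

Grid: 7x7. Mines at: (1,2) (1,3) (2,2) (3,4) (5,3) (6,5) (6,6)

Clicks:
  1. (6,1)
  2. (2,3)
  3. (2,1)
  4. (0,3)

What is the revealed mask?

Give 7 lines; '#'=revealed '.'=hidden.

Click 1 (6,1) count=0: revealed 18 new [(0,0) (0,1) (1,0) (1,1) (2,0) (2,1) (3,0) (3,1) (3,2) (4,0) (4,1) (4,2) (5,0) (5,1) (5,2) (6,0) (6,1) (6,2)] -> total=18
Click 2 (2,3) count=4: revealed 1 new [(2,3)] -> total=19
Click 3 (2,1) count=2: revealed 0 new [(none)] -> total=19
Click 4 (0,3) count=2: revealed 1 new [(0,3)] -> total=20

Answer: ##.#...
##.....
##.#...
###....
###....
###....
###....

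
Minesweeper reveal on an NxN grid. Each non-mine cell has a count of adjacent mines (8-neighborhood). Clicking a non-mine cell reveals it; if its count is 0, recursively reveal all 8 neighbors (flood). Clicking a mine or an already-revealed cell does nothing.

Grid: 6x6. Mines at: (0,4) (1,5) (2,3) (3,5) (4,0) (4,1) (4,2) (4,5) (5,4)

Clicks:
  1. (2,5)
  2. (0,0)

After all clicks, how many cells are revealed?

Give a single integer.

Answer: 15

Derivation:
Click 1 (2,5) count=2: revealed 1 new [(2,5)] -> total=1
Click 2 (0,0) count=0: revealed 14 new [(0,0) (0,1) (0,2) (0,3) (1,0) (1,1) (1,2) (1,3) (2,0) (2,1) (2,2) (3,0) (3,1) (3,2)] -> total=15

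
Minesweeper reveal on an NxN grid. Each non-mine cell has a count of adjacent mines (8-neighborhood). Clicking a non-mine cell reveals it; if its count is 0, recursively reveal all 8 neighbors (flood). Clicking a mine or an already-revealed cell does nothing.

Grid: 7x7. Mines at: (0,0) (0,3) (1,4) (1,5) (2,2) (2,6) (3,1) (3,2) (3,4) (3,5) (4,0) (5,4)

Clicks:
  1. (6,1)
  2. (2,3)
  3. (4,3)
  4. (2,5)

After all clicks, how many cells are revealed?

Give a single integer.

Click 1 (6,1) count=0: revealed 11 new [(4,1) (4,2) (4,3) (5,0) (5,1) (5,2) (5,3) (6,0) (6,1) (6,2) (6,3)] -> total=11
Click 2 (2,3) count=4: revealed 1 new [(2,3)] -> total=12
Click 3 (4,3) count=3: revealed 0 new [(none)] -> total=12
Click 4 (2,5) count=5: revealed 1 new [(2,5)] -> total=13

Answer: 13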